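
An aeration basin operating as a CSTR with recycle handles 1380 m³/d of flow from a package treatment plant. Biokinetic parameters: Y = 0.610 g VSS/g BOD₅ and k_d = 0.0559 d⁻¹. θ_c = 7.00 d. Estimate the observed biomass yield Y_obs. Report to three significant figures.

Y_obs ≈ 0.438 g VSS/g BOD₅

The observed yield is Y_obs = Y/(1 + k_d·θ_c) = 0.610 / (1 + 0.0559 × 7.00) = 0.610 / 1.391 = 0.4384 g VSS per g BOD₅ removed.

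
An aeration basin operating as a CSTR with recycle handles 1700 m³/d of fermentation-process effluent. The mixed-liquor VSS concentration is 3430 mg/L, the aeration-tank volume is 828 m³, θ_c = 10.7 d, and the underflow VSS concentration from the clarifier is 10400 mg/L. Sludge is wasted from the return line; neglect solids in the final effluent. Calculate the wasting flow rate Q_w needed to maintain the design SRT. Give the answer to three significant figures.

Q_w ≈ 25.5 m³/d

Q_w = (V·X)/(θ_c X_r) = 828.0 × 3430 / (10.7 × 10400) = 25.52 m³/d.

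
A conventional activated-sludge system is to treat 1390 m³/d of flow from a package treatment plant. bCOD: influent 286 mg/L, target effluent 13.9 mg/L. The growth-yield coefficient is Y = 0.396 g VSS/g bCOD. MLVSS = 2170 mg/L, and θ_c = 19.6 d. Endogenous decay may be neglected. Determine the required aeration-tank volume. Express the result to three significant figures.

Biomass mass balance (decay neglected): V·X = Y·Q·(S₀ − S)·θ_c, so V = 0.396 × 1390 × (286 − 13.9) × 19.6 / 2170 = 1353 m³.

V ≈ 1350 m³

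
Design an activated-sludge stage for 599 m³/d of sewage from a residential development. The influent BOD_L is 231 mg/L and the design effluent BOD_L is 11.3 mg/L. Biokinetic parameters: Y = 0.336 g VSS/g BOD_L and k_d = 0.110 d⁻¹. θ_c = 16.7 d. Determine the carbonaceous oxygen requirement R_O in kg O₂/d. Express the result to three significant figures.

Observed yield with endogenous decay: Y_obs = Y / (1 + k_d·θ_c) = 0.336 / (1 + 0.110 × 16.7) = 0.336 / 2.837 = 0.1184 g VSS/g BOD_L.
Substrate removed = Q·(S₀ − S) = 599 m³/d × (231 − 11.3) g/m³ = 1.32×10^5 g/d = 131.6 kg/d.
P_X = Y_obs·Q·(S₀ − S) = 0.1184 × 131.6 = 15.59 kg VSS/d.
R_O = Q·ΔS − 1.42 P_X = 131.6 − 22.13 = 109.5 kg O₂/d.

R_O ≈ 109 kg O₂/d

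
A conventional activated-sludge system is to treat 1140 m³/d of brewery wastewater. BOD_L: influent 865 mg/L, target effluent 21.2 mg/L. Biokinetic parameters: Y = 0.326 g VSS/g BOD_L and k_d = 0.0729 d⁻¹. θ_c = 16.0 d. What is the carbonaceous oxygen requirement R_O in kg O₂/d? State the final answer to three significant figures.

The observed yield is Y_obs = Y/(1 + k_d·θ_c) = 0.326 / (1 + 0.0729 × 16.0) = 0.326 / 2.166 = 0.1505 g VSS per g BOD_L removed.
Mass of BOD_L removed per day: Q(S₀ − S) = 1140 × 843.8 g/m³ = 961.9 kg/d.
Biomass synthesised: P_X = Y_obs × 961.9 = 144.8 kg VSS/d.
Carbonaceous O₂ demand = substrate oxidised − cell-mass equivalent = 961.9 − 1.42 × 144.8 = 756.4 kg O₂/d.

R_O ≈ 756 kg O₂/d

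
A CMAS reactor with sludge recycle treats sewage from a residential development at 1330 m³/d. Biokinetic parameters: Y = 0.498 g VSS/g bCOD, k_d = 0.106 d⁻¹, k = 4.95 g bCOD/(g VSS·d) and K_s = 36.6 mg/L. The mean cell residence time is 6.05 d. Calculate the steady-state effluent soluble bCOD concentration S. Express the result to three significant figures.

S ≈ 4.53 mg/L

Effluent substrate depends only on kinetics and SRT: S = K_s(1 + k_d θ_c) / [θ_c(Yk − k_d) − 1] = 36.6 × (1 + 0.106 × 6.05) / [6.05 × (0.498 × 4.95 − 0.106) − 1] = 60.07 / 13.27 = 4.526 mg/L.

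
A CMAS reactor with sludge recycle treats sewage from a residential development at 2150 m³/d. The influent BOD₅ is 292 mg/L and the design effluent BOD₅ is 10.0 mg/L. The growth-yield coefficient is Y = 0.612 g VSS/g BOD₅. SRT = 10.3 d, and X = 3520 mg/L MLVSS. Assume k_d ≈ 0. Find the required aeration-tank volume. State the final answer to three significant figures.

V ≈ 1090 m³

Biomass mass balance (decay neglected): V·X = Y·Q·(S₀ − S)·θ_c, so V = 0.612 × 2150 × (292 − 10.0) × 10.3 / 3520 = 1086 m³.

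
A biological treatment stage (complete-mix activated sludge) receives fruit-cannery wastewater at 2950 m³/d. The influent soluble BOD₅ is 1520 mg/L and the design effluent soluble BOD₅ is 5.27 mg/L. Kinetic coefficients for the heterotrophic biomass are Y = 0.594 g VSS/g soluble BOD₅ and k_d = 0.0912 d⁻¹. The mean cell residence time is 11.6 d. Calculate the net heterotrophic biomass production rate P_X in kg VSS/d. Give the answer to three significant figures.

The observed yield is Y_obs = Y/(1 + k_d·θ_c) = 0.594 / (1 + 0.0912 × 11.6) = 0.594 / 2.058 = 0.2886 g VSS per g soluble BOD₅ removed.
ΔS = 1520 − 5.27 = 1515 mg/L, so the substrate removal rate is 2950 × 1515/1000 = 4468 kg soluble BOD₅/d.
So the net sludge growth is P_X = 0.2886 × 4468 = 1290 kg VSS/d.

P_X ≈ 1290 kg VSS/d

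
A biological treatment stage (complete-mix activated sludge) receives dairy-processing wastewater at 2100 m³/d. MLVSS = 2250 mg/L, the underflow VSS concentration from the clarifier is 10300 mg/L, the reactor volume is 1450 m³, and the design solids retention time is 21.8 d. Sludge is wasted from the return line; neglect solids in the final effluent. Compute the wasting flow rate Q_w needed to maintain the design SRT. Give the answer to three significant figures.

Wasting from the return line (neglecting effluent solids): Q_w = V·X / (θ_c·X_r) = 1450 × 2250 / (21.8 × 10300) = 14.53 m³/d.

Q_w ≈ 14.5 m³/d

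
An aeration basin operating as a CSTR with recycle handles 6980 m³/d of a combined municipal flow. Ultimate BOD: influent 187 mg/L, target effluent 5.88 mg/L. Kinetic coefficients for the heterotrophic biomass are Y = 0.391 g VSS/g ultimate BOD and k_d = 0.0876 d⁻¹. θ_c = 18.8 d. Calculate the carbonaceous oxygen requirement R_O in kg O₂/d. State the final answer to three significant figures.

R_O ≈ 999 kg O₂/d

The observed yield is Y_obs = Y/(1 + k_d·θ_c) = 0.391 / (1 + 0.0876 × 18.8) = 0.391 / 2.647 = 0.1477 g VSS per g ultimate BOD removed.
Substrate removed = Q·(S₀ − S) = 6980 m³/d × (187 − 5.88) g/m³ = 1.26×10^6 g/d = 1264 kg/d.
P_X = Y_obs·Q·(S₀ − S) = 0.1477 × 1264 = 186.8 kg VSS/d.
R_O = Q·(S₀ − S) − 1.42·P_X = 1264 − 1.42 × 186.8 = 999.0 kg O₂/d.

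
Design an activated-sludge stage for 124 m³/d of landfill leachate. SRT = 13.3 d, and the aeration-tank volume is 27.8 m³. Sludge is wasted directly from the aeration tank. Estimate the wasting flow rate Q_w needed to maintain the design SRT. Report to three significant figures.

Q_w ≈ 2.09 m³/d

Wasting from the aeration tank: Q_w = V / θ_c = 27.80 / 13.3 = 2.090 m³/d.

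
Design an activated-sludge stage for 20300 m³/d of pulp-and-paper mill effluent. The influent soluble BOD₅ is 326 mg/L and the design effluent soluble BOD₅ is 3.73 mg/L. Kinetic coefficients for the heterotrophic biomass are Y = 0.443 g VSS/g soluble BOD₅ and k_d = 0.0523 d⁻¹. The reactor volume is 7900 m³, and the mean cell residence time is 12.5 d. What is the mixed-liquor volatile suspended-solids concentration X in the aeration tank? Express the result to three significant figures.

X ≈ 2770 mg/L

Solving the biomass balance for X: X = Y Q (S₀−S) θ_c / [V (1+k_d θ_c)] = 0.443 × 20300 × (326 − 3.73) × 12.5 / [7900 × (1 + 0.0523 × 12.5)] = 2773 mg/L.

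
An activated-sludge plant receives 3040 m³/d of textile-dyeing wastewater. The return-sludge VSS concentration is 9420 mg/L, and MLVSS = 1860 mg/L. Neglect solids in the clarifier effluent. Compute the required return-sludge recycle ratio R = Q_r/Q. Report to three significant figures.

R ≈ 0.246

Mass balance around the secondary clarifier (neglecting effluent solids): R = X / (X_r − X) = 1860 / (9420 − 1860) = 0.2460.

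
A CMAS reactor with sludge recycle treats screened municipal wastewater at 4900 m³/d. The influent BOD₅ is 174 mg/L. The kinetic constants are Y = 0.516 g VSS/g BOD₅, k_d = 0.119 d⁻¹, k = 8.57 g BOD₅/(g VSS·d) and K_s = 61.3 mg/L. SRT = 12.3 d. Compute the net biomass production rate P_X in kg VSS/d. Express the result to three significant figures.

P_X ≈ 176 kg VSS/d

For a completely mixed reactor with recycle the Lawrence–McCarty relation gives S = K_s·(1 + k_d·θ_c) / [θ_c·(Y·k − k_d) − 1] = 61.3 × (1 + 0.119 × 12.3) / [12.3 × (0.516 × 8.57 − 0.119) − 1] = 151.0 / 51.93 = 2.908 mg/L.
Observed yield with endogenous decay: Y_obs = Y / (1 + k_d·θ_c) = 0.516 / (1 + 0.119 × 12.3) = 0.516 / 2.464 = 0.2094 g VSS/g BOD₅.
Mass of BOD₅ removed per day: Q(S₀ − S) = 4900 × 171.1 g/m³ = 838.3 kg/d.
So the net sludge growth is P_X = 0.2094 × 838.3 = 175.6 kg VSS/d.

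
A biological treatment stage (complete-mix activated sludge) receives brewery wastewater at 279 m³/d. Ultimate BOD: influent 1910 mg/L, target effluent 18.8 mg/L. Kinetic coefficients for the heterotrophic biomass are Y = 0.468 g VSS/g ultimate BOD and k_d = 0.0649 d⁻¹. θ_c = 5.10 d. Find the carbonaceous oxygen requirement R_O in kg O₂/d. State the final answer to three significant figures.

Correct the yield for decay: Y_obs = Y/(1 + k_d θ_c) = 0.468 / (1 + 0.0649 × 5.10) = 0.468 / 1.331 = 0.3516.
Substrate removed = Q·(S₀ − S) = 279 m³/d × (1910 − 18.8) g/m³ = 5.28×10^5 g/d = 527.6 kg/d.
Net sludge production P_X = 0.3516 × 527.6 = 185.5 kg VSS/d.
R_O = Q·ΔS − 1.42 P_X = 527.6 − 263.5 = 264.2 kg O₂/d.

R_O ≈ 264 kg O₂/d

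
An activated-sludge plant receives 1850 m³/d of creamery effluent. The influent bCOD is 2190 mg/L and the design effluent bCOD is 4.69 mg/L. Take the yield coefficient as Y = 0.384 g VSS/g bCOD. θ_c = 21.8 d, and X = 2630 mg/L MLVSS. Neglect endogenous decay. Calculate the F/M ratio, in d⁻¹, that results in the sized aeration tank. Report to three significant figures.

V·X = Y·Q·ΔS·θ_c gives V = 0.384 × 1850 × (2190 − 4.69) × 21.8 / 2630 = 12868 m³.
F/M = Q·S₀ / (V·X) = 1850 × 2190 / (12868 × 2630) = 0.1197 g bCOD·(g VSS·d)⁻¹.

F/M ≈ 0.120 d⁻¹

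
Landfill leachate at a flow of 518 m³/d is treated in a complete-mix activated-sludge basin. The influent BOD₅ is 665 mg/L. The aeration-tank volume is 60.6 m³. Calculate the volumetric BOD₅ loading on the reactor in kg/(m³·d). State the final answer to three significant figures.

L_v ≈ 5.68 kg BOD₅/(m³·d)

L_v = Q S₀ / V = 518 × 665 × 10⁻³ / 60.60 = 5.684 kg/(m³·d).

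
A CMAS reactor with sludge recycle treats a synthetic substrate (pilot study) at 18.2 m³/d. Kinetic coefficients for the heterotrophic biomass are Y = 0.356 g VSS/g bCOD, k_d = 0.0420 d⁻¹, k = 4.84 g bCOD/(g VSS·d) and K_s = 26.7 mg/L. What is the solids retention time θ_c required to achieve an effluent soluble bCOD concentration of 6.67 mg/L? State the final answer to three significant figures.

From 1/θ_c = Y·k·S/(K_s + S) − k_d: Y·k·S/(K_s+S) = 0.356 × 4.84 × 6.67 / (26.7 + 6.67) = 0.3444 d⁻¹.
θ_c = 1/(μ − k_d) = 1/(0.3444 − 0.0420) = 1/0.3024 = 3.307 d.

θ_c ≈ 3.31 d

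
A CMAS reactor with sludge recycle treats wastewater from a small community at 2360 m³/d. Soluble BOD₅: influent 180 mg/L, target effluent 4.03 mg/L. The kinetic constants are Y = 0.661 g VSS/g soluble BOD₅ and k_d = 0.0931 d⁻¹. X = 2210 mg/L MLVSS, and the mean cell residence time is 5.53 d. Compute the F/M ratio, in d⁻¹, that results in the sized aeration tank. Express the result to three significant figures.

Steady-state biomass mass balance: V·X·(1 + k_d·θ_c) = Y·Q·(S₀ − S)·θ_c, so V = 0.661 × 2360 × (180 − 4.03) × 5.53 / [2210 × (1 + 0.0931 × 5.53)] = 1.52×10^6 / 3348 = 453.4 m³.
F/M = Q·S₀ / (V·X) = 2360 × 180 / (453.4 × 2210) = 0.4239 g soluble BOD₅·(g VSS·d)⁻¹.

F/M ≈ 0.424 d⁻¹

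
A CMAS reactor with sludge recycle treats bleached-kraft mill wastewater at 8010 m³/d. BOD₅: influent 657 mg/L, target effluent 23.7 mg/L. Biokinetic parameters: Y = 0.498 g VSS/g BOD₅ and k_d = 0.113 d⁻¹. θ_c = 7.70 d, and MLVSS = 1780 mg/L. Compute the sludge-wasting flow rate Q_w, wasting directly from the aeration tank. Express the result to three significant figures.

Steady-state biomass mass balance: V·X·(1 + k_d·θ_c) = Y·Q·(S₀ − S)·θ_c, so V = 0.498 × 8010 × (657 − 23.7) × 7.70 / [1780 × (1 + 0.113 × 7.70)] = 1.95×10^7 / 3329 = 5844 m³.
For wasting at MLVSS concentration, Q_w = V/θ_c = 5844/7.70 = 758.9 m³/d.

Q_w ≈ 759 m³/d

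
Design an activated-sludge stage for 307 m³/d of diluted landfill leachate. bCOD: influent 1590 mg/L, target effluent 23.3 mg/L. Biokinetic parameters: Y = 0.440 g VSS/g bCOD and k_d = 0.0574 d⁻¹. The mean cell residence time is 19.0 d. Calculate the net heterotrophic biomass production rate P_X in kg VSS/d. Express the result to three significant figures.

P_X ≈ 101 kg VSS/d

The observed yield is Y_obs = Y/(1 + k_d·θ_c) = 0.440 / (1 + 0.0574 × 19.0) = 0.440 / 2.091 = 0.2105 g VSS per g bCOD removed.
Q·(S₀ − S) = 307 × (1590 − 23.3) × 10⁻³ = 481.0 kg/d removed.
P_X = Y_obs · Q(S₀ − S) = 0.2105 × 481.0 = 101.2 kg VSS/d.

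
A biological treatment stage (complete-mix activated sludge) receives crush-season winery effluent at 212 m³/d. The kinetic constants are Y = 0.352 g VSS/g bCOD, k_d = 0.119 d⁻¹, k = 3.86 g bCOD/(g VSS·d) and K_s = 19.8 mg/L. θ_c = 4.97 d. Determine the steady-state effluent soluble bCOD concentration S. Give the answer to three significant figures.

S ≈ 6.10 mg/L

For a completely mixed reactor with recycle the Lawrence–McCarty relation gives S = K_s·(1 + k_d·θ_c) / [θ_c·(Y·k − k_d) − 1] = 19.8 × (1 + 0.119 × 4.97) / [4.97 × (0.352 × 3.86 − 0.119) − 1] = 31.51 / 5.161 = 6.105 mg/L.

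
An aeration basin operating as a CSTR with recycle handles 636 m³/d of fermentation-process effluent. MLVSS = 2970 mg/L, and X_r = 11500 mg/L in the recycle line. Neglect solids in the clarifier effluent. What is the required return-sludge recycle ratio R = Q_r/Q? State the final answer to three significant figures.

Mass balance around the secondary clarifier (neglecting effluent solids): R = X / (X_r − X) = 2970 / (11500 − 2970) = 0.3482.

R ≈ 0.348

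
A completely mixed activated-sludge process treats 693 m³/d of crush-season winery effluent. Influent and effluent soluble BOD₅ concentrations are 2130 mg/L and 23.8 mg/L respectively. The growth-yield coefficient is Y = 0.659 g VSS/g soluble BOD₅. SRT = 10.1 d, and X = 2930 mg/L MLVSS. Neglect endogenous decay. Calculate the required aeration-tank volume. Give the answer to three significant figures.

V·X = Y·Q·ΔS·θ_c gives V = 0.659 × 693 × (2130 − 23.8) × 10.1 / 2930 = 3316 m³.

V ≈ 3320 m³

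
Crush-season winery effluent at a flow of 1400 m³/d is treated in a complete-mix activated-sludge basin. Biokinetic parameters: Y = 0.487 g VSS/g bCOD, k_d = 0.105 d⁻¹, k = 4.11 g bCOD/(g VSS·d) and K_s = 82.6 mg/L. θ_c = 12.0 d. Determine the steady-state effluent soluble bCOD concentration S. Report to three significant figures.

S ≈ 8.58 mg/L

From the Monod/SRT balance for a CMAS, S = K_s·(1+k_d θ_c)/[θ_c·(Y k − k_d) − 1] = 82.6 × (1 + 0.105 × 12.0) / [12.0 × (0.487 × 4.11 − 0.105) − 1] = 186.7 / 21.76 = 8.579 mg/L.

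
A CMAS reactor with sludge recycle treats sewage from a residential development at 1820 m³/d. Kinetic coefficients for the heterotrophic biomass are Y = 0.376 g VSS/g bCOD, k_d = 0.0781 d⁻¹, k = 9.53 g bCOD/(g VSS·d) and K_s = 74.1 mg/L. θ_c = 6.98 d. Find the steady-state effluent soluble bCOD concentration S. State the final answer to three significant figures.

S ≈ 4.88 mg/L

From the Monod/SRT balance for a CMAS, S = K_s·(1+k_d θ_c)/[θ_c·(Y k − k_d) − 1] = 74.1 × (1 + 0.0781 × 6.98) / [6.98 × (0.376 × 9.53 − 0.0781) − 1] = 114.5 / 23.47 = 4.879 mg/L.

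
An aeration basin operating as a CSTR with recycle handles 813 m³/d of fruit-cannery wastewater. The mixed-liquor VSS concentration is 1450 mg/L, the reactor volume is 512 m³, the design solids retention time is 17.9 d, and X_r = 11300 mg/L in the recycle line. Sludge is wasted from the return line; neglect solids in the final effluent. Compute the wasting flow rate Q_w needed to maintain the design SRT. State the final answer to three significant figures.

Q_w ≈ 3.67 m³/d

Wasting from the return line (neglecting effluent solids): Q_w = V·X / (θ_c·X_r) = 512.0 × 1450 / (17.9 × 11300) = 3.670 m³/d.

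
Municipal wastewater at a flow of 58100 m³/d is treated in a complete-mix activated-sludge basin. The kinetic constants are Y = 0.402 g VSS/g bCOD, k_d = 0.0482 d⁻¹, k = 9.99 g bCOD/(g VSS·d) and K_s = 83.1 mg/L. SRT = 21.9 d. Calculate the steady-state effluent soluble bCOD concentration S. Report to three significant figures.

S ≈ 1.99 mg/L

Effluent substrate depends only on kinetics and SRT: S = K_s(1 + k_d θ_c) / [θ_c(Yk − k_d) − 1] = 83.1 × (1 + 0.0482 × 21.9) / [21.9 × (0.402 × 9.99 − 0.0482) − 1] = 170.8 / 85.89 = 1.989 mg/L.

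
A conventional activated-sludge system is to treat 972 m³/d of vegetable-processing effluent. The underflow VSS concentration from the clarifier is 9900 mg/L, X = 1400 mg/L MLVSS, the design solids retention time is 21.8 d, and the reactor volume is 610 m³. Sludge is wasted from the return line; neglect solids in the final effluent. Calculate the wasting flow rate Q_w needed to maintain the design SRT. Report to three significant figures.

Wasting from the return line (neglecting effluent solids): Q_w = V·X / (θ_c·X_r) = 610.0 × 1400 / (21.8 × 9900) = 3.957 m³/d.

Q_w ≈ 3.96 m³/d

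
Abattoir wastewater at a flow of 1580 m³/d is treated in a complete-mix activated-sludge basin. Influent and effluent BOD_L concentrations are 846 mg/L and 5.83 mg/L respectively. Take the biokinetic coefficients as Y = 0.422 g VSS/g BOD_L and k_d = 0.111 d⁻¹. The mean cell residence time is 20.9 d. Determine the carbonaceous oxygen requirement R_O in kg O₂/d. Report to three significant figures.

Observed yield with endogenous decay: Y_obs = Y / (1 + k_d·θ_c) = 0.422 / (1 + 0.111 × 20.9) = 0.422 / 3.320 = 0.1271 g VSS/g BOD_L.
Substrate removed = Q·(S₀ − S) = 1580 m³/d × (846 − 5.83) g/m³ = 1.33×10^6 g/d = 1327 kg/d.
P_X = Y_obs·Q·(S₀ − S) = 0.1271 × 1327 = 168.7 kg VSS/d.
R_O = Q·ΔS − 1.42 P_X = 1327 − 239.6 = 1088 kg O₂/d.

R_O ≈ 1090 kg O₂/d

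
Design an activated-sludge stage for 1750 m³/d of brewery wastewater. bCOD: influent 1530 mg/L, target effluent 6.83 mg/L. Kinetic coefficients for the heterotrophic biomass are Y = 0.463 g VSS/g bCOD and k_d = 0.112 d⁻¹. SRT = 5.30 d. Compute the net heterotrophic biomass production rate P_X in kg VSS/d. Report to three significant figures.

P_X ≈ 774 kg VSS/d

The observed yield is Y_obs = Y/(1 + k_d·θ_c) = 0.463 / (1 + 0.112 × 5.30) = 0.463 / 1.594 = 0.2905 g VSS per g bCOD removed.
Q·(S₀ − S) = 1750 × (1530 − 6.83) × 10⁻³ = 2666 kg/d removed.
So the net sludge growth is P_X = 0.2905 × 2666 = 774.4 kg VSS/d.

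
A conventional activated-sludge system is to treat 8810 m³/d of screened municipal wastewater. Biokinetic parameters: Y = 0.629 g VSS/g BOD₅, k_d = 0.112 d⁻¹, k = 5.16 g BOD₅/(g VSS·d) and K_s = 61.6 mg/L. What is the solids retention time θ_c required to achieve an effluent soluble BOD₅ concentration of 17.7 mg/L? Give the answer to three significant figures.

From 1/θ_c = Y·k·S/(K_s + S) − k_d: Y·k·S/(K_s+S) = 0.629 × 5.16 × 17.7 / (61.6 + 17.7) = 0.7244 d⁻¹.
Then 1/θ_c = μ − k_d = 0.7244 − 0.112 = 0.6124 d⁻¹, giving θ_c = 1.633 d.

θ_c ≈ 1.63 d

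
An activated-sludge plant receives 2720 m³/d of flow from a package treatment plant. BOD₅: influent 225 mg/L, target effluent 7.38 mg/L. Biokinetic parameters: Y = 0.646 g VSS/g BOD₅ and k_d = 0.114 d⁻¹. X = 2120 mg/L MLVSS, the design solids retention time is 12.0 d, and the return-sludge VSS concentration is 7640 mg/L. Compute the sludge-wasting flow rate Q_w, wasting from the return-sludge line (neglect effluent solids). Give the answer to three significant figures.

From the SRT design equation V = Y Q (S₀−S) θ_c / [X (1 + k_d θ_c)] = 0.646 × 2720 × (225 − 7.38) × 12.0 / [2120 × (1 + 0.114 × 12.0)] = 4.59×10^6 / 5020 = 914.0 m³.
Q_w = (V·X)/(θ_c X_r) = 914.0 × 2120 / (12.0 × 7640) = 21.14 m³/d.

Q_w ≈ 21.1 m³/d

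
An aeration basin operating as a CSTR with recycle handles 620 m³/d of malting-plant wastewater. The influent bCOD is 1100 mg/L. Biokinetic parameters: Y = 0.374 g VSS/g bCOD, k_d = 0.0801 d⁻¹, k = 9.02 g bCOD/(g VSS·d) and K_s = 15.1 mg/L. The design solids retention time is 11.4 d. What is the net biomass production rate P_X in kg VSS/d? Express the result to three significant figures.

Effluent substrate depends only on kinetics and SRT: S = K_s(1 + k_d θ_c) / [θ_c(Yk − k_d) − 1] = 15.1 × (1 + 0.0801 × 11.4) / [11.4 × (0.374 × 9.02 − 0.0801) − 1] = 28.89 / 36.54 = 0.7905 mg/L.
The observed yield is Y_obs = Y/(1 + k_d·θ_c) = 0.374 / (1 + 0.0801 × 11.4) = 0.374 / 1.913 = 0.1955 g VSS per g bCOD removed.
Q·(S₀ − S) = 620 × (1100 − 0.790) × 10⁻³ = 681.5 kg/d removed.
Net biomass production P_X = Y_obs × Q·(S₀ − S) = 0.1955 × 681.5 = 133.2 kg VSS/d.

P_X ≈ 133 kg VSS/d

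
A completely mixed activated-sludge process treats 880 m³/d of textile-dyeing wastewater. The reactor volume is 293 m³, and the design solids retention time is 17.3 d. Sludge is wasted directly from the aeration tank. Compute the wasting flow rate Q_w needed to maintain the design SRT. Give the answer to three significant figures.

For wasting at MLVSS concentration, Q_w = V/θ_c = 293.0/17.3 = 16.94 m³/d.

Q_w ≈ 16.9 m³/d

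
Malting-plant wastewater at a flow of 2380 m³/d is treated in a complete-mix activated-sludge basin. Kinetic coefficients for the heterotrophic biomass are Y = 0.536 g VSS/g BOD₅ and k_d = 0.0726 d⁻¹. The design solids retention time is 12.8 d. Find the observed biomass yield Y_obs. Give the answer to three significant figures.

Y_obs ≈ 0.278 g VSS/g BOD₅

Correct the yield for decay: Y_obs = Y/(1 + k_d θ_c) = 0.536 / (1 + 0.0726 × 12.8) = 0.536 / 1.929 = 0.2778.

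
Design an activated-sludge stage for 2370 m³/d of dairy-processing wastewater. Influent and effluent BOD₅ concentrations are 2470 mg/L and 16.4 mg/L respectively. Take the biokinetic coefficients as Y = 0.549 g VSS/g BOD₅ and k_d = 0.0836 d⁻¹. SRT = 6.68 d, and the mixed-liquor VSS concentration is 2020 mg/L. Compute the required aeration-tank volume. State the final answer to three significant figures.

Rearranging the biomass balance for a CMAS with decay, V = Y·Q·ΔS·θ_c / [X·(1+k_d θ_c)] = 0.549 × 2370 × (2470 − 16.4) × 6.68 / [2020 × (1 + 0.0836 × 6.68)] = 2.13×10^7 / 3148 = 6774 m³.

V ≈ 6770 m³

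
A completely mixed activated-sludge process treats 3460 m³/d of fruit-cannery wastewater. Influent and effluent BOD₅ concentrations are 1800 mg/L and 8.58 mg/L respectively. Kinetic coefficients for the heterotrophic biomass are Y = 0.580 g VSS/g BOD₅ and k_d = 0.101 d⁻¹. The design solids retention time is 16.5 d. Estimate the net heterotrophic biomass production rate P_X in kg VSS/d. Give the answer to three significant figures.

P_X ≈ 1350 kg VSS/d

Observed yield with endogenous decay: Y_obs = Y / (1 + k_d·θ_c) = 0.580 / (1 + 0.101 × 16.5) = 0.580 / 2.667 = 0.2175 g VSS/g BOD₅.
Q·(S₀ − S) = 3460 × (1800 − 8.58) × 10⁻³ = 6198 kg/d removed.
So the net sludge growth is P_X = 0.2175 × 6198 = 1348 kg VSS/d.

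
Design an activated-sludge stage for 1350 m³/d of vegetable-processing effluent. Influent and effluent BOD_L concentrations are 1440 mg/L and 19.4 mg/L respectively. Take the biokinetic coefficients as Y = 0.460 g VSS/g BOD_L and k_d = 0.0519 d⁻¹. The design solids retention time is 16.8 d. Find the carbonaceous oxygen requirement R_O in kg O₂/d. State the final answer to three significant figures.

R_O ≈ 1250 kg O₂/d

Correct the yield for decay: Y_obs = Y/(1 + k_d θ_c) = 0.460 / (1 + 0.0519 × 16.8) = 0.460 / 1.872 = 0.2457.
Substrate removed = Q·(S₀ − S) = 1350 m³/d × (1440 − 19.4) g/m³ = 1.92×10^6 g/d = 1918 kg/d.
Biomass synthesised: P_X = Y_obs × 1918 = 471.3 kg VSS/d.
R_O = Q·(S₀ − S) − 1.42·P_X = 1918 − 1.42 × 471.3 = 1249 kg O₂/d.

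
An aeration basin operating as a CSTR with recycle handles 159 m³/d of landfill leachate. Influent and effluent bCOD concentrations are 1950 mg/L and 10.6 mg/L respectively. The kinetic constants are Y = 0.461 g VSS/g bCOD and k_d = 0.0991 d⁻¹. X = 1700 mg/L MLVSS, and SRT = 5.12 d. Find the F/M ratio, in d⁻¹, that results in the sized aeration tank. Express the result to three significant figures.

F/M ≈ 0.642 d⁻¹

Rearranging the biomass balance for a CMAS with decay, V = Y·Q·ΔS·θ_c / [X·(1+k_d θ_c)] = 0.461 × 159 × (1950 − 10.6) × 5.12 / [1700 × (1 + 0.0991 × 5.12)] = 7.28×10^5 / 2563 = 284.0 m³.
F/M = applied load / biomass = Q·S₀/(V·X) = 159 × 1950 / (284.0 × 1700) = 0.6421 d⁻¹.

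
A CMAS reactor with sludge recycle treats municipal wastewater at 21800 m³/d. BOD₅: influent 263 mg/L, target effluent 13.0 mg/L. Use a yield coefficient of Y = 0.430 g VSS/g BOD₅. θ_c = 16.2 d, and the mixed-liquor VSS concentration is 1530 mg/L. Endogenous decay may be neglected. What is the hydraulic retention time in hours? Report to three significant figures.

With k_d = 0 the design equation reduces to V = Y Q (S₀−S) θ_c / X = 0.430 × 21800 × (263 − 13.0) × 16.2 / 1530 = 24814 m³.
Hydraulic retention time τ = V/Q = 24814 / 21800 = 1.138 d = 27.32 h.

τ ≈ 27.3 h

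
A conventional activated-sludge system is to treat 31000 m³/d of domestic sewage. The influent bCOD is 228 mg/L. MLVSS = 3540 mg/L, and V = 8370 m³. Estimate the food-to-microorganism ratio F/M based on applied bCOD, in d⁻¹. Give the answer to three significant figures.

F/M ≈ 0.239 d⁻¹

F/M = applied load / biomass = Q·S₀/(V·X) = 31000 × 228 / (8370 × 3540) = 0.2385 d⁻¹.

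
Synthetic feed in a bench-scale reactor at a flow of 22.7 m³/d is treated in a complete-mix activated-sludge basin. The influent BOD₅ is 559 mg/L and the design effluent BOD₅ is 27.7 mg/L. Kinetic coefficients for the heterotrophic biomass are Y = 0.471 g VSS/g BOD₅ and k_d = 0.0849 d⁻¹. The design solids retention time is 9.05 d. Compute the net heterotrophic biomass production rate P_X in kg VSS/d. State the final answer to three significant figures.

P_X ≈ 3.21 kg VSS/d

Correct the yield for decay: Y_obs = Y/(1 + k_d θ_c) = 0.471 / (1 + 0.0849 × 9.05) = 0.471 / 1.768 = 0.2664.
Substrate removed = Q·(S₀ − S) = 22.7 m³/d × (559 − 27.7) g/m³ = 1.21×10^4 g/d = 12.06 kg/d.
Net biomass production P_X = Y_obs × Q·(S₀ − S) = 0.2664 × 12.06 = 3.212 kg VSS/d.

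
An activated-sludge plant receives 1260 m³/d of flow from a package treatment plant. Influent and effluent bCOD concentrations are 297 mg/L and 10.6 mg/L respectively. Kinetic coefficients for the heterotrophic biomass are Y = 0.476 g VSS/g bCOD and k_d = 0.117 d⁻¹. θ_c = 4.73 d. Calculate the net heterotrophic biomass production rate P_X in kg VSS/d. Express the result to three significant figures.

Y_obs = Y / (1 + k_d θ_c) = 0.476 / (1 + 0.117 × 4.73) = 0.476 / 1.553 = 0.3064.
ΔS = 297 − 10.6 = 286.4 mg/L, so the substrate removal rate is 1260 × 286.4/1000 = 360.9 kg bCOD/d.
Biomass produced: P_X = Y_obs·Q·ΔS = 0.3064 × 360.9 ≈ 110.6 kg VSS/d.

P_X ≈ 111 kg VSS/d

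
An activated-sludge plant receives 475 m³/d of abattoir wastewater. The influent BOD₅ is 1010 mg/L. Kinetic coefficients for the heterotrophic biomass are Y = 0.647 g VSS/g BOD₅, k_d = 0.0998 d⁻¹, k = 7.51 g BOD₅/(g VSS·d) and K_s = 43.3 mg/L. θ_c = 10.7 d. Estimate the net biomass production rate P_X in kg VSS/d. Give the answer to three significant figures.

P_X ≈ 150 kg VSS/d

From the Monod/SRT balance for a CMAS, S = K_s·(1+k_d θ_c)/[θ_c·(Y k − k_d) − 1] = 43.3 × (1 + 0.0998 × 10.7) / [10.7 × (0.647 × 7.51 − 0.0998) − 1] = 89.54 / 49.92 = 1.794 mg/L.
The observed yield is Y_obs = Y/(1 + k_d·θ_c) = 0.647 / (1 + 0.0998 × 10.7) = 0.647 / 2.068 = 0.3129 g VSS per g BOD₅ removed.
Mass of BOD₅ removed per day: Q(S₀ − S) = 475 × 1008 g/m³ = 478.9 kg/d.
Biomass produced: P_X = Y_obs·Q·ΔS = 0.3129 × 478.9 ≈ 149.8 kg VSS/d.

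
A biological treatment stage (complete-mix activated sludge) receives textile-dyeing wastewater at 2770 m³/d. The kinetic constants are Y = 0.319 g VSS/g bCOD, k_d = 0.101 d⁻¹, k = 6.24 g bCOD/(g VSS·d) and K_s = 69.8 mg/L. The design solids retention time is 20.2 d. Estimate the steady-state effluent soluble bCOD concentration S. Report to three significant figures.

S ≈ 5.71 mg/L

Effluent substrate depends only on kinetics and SRT: S = K_s(1 + k_d θ_c) / [θ_c(Yk − k_d) − 1] = 69.8 × (1 + 0.101 × 20.2) / [20.2 × (0.319 × 6.24 − 0.101) − 1] = 212.2 / 37.17 = 5.709 mg/L.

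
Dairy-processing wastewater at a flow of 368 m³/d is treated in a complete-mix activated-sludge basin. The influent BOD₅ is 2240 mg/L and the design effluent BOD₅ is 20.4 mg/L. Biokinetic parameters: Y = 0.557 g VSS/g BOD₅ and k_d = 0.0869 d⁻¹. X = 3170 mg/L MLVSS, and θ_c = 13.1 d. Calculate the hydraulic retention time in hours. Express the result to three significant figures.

τ ≈ 57.3 h

Steady-state biomass mass balance: V·X·(1 + k_d·θ_c) = Y·Q·(S₀ − S)·θ_c, so V = 0.557 × 368 × (2240 − 20.4) × 13.1 / [3170 × (1 + 0.0869 × 13.1)] = 5.96×10^6 / 6779 = 879.2 m³.
Hydraulic retention time τ = V/Q = 879.2 / 368 = 2.389 d = 57.34 h.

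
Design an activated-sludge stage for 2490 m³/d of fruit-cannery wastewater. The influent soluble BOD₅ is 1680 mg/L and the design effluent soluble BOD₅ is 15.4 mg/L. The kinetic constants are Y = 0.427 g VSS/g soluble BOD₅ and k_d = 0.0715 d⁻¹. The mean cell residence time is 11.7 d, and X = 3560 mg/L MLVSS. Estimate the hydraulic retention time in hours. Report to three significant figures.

Steady-state biomass mass balance: V·X·(1 + k_d·θ_c) = Y·Q·(S₀ − S)·θ_c, so V = 0.427 × 2490 × (1680 − 15.4) × 11.7 / [3560 × (1 + 0.0715 × 11.7)] = 2.07×10^7 / 6538 = 3167 m³.
τ = V/Q = 3167/2490 = 1.272 d, or 30.53 h.

τ ≈ 30.5 h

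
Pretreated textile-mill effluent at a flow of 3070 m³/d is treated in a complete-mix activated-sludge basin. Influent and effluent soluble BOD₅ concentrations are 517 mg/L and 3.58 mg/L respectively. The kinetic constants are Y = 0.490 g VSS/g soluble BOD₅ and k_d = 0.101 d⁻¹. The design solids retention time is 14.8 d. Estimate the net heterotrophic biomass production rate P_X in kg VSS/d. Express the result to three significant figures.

The observed yield is Y_obs = Y/(1 + k_d·θ_c) = 0.490 / (1 + 0.101 × 14.8) = 0.490 / 2.495 = 0.1964 g VSS per g soluble BOD₅ removed.
Substrate removed = Q·(S₀ − S) = 3070 m³/d × (517 − 3.58) g/m³ = 1.58×10^6 g/d = 1576 kg/d.
P_X = Y_obs · Q(S₀ − S) = 0.1964 × 1576 = 309.6 kg VSS/d.

P_X ≈ 310 kg VSS/d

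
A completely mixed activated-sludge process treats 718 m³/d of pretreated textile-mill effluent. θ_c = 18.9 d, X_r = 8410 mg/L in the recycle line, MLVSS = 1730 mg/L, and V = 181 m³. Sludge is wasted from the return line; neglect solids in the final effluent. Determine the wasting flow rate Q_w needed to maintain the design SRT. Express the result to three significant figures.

θ_c = V·X/(Q_w·X_r) when wasting from the recycle, so Q_w = V·X/(θ_c·X_r) = 181.0 × 1730 / (18.9 × 8410) = 1.970 m³/d.

Q_w ≈ 1.97 m³/d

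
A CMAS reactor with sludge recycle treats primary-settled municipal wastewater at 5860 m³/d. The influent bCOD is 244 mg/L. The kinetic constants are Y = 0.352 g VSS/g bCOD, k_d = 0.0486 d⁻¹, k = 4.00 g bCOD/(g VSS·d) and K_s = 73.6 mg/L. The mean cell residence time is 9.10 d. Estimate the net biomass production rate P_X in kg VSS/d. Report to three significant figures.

Effluent substrate depends only on kinetics and SRT: S = K_s(1 + k_d θ_c) / [θ_c(Yk − k_d) − 1] = 73.6 × (1 + 0.0486 × 9.10) / [9.10 × (0.352 × 4.00 − 0.0486) − 1] = 106.2 / 11.37 = 9.336 mg/L.
Correct the yield for decay: Y_obs = Y/(1 + k_d θ_c) = 0.352 / (1 + 0.0486 × 9.10) = 0.352 / 1.442 = 0.2441.
Mass of bCOD removed per day: Q(S₀ − S) = 5860 × 234.7 g/m³ = 1375 kg/d.
Biomass produced: P_X = Y_obs·Q·ΔS = 0.2441 × 1375 ≈ 335.6 kg VSS/d.

P_X ≈ 336 kg VSS/d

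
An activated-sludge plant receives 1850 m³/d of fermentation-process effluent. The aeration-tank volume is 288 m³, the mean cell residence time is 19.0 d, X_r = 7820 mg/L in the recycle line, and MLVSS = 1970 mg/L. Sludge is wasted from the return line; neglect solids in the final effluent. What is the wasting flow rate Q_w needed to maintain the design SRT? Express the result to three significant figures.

Wasting from the return line (neglecting effluent solids): Q_w = V·X / (θ_c·X_r) = 288.0 × 1970 / (19.0 × 7820) = 3.819 m³/d.

Q_w ≈ 3.82 m³/d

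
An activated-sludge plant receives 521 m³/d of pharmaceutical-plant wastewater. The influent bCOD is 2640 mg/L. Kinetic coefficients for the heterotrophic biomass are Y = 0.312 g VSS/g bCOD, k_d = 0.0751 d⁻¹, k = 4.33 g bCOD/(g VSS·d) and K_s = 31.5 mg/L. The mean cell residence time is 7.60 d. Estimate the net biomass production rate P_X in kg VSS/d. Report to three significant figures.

For a completely mixed reactor with recycle the Lawrence–McCarty relation gives S = K_s·(1 + k_d·θ_c) / [θ_c·(Y·k − k_d) − 1] = 31.5 × (1 + 0.0751 × 7.60) / [7.60 × (0.312 × 4.33 − 0.0751) − 1] = 49.48 / 8.697 = 5.689 mg/L.
Observed yield with endogenous decay: Y_obs = Y / (1 + k_d·θ_c) = 0.312 / (1 + 0.0751 × 7.60) = 0.312 / 1.571 = 0.1986 g VSS/g bCOD.
ΔS = 2640 − 5.69 = 2634 mg/L, so the substrate removal rate is 521 × 2634/1000 = 1372 kg bCOD/d.
So the net sludge growth is P_X = 0.1986 × 1372 = 272.6 kg VSS/d.

P_X ≈ 273 kg VSS/d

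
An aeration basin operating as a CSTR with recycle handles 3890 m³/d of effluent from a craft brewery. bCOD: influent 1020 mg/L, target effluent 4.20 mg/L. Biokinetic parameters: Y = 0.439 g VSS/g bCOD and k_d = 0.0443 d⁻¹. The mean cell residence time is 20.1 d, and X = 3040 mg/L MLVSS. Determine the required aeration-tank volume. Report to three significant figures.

Steady-state biomass mass balance: V·X·(1 + k_d·θ_c) = Y·Q·(S₀ − S)·θ_c, so V = 0.439 × 3890 × (1020 − 4.20) × 20.1 / [3040 × (1 + 0.0443 × 20.1)] = 3.49×10^7 / 5747 = 6067 m³.

V ≈ 6070 m³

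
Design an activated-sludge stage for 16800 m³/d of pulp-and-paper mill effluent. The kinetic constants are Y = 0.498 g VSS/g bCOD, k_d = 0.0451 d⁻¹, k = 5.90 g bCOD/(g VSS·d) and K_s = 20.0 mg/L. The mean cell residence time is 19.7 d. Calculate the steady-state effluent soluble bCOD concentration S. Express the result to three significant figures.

From the Monod/SRT balance for a CMAS, S = K_s·(1+k_d θ_c)/[θ_c·(Y k − k_d) − 1] = 20.0 × (1 + 0.0451 × 19.7) / [19.7 × (0.498 × 5.90 − 0.0451) − 1] = 37.77 / 55.99 = 0.6745 mg/L.

S ≈ 0.675 mg/L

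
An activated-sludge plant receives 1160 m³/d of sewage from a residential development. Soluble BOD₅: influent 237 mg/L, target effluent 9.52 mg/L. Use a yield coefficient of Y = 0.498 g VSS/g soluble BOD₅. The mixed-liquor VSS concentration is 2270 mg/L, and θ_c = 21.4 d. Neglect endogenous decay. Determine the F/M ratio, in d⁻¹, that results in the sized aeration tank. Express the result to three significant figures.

F/M ≈ 0.0978 d⁻¹

Biomass mass balance (decay neglected): V·X = Y·Q·(S₀ − S)·θ_c, so V = 0.498 × 1160 × (237 − 9.52) × 21.4 / 2270 = 1239 m³.
Food-to-microorganism ratio F/M = Q S₀ / (V X) = 1160 × 237 / (1239 × 2270) = 0.09776 d⁻¹.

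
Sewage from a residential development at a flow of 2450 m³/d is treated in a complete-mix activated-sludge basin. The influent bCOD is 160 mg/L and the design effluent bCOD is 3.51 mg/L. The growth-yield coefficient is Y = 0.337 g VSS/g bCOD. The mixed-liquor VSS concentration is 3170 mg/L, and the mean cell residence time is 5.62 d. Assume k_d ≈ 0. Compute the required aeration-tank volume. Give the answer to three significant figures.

With k_d = 0 the design equation reduces to V = Y Q (S₀−S) θ_c / X = 0.337 × 2450 × (160 − 3.51) × 5.62 / 3170 = 229.1 m³.

V ≈ 229 m³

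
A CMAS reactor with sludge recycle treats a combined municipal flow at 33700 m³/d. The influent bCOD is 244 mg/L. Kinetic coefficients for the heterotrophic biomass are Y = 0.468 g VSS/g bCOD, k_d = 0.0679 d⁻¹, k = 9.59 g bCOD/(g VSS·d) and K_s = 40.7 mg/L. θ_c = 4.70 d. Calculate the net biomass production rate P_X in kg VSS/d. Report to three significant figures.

P_X ≈ 2880 kg VSS/d

Effluent substrate depends only on kinetics and SRT: S = K_s(1 + k_d θ_c) / [θ_c(Yk − k_d) − 1] = 40.7 × (1 + 0.0679 × 4.70) / [4.70 × (0.468 × 9.59 − 0.0679) − 1] = 53.69 / 19.78 = 2.715 mg/L.
The observed yield is Y_obs = Y/(1 + k_d·θ_c) = 0.468 / (1 + 0.0679 × 4.70) = 0.468 / 1.319 = 0.3548 g VSS per g bCOD removed.
Substrate removed = Q·(S₀ − S) = 33700 m³/d × (244 − 2.71) g/m³ = 8.13×10^6 g/d = 8131 kg/d.
So the net sludge growth is P_X = 0.3548 × 8131 = 2885 kg VSS/d.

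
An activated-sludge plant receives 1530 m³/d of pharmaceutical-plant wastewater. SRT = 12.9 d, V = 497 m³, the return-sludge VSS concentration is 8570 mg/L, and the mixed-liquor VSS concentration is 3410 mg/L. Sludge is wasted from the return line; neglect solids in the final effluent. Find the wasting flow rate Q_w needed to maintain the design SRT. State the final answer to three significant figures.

Q_w ≈ 15.3 m³/d

Q_w = (V·X)/(θ_c X_r) = 497.0 × 3410 / (12.9 × 8570) = 15.33 m³/d.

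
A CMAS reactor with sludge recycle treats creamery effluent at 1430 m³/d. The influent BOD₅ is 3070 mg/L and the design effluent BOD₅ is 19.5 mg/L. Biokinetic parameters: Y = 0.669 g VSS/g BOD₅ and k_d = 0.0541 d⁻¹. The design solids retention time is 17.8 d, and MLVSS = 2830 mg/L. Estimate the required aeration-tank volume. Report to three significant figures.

V ≈ 9350 m³

From the SRT design equation V = Y Q (S₀−S) θ_c / [X (1 + k_d θ_c)] = 0.669 × 1430 × (3070 − 19.5) × 17.8 / [2830 × (1 + 0.0541 × 17.8)] = 5.19×10^7 / 5555 = 9351 m³.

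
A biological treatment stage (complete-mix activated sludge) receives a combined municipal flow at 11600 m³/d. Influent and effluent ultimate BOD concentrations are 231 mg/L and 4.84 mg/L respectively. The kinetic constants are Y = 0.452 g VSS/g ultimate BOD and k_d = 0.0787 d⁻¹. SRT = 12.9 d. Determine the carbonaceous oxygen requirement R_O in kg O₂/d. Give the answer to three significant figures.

The observed yield is Y_obs = Y/(1 + k_d·θ_c) = 0.452 / (1 + 0.0787 × 12.9) = 0.452 / 2.015 = 0.2243 g VSS per g ultimate BOD removed.
Substrate removed = Q·(S₀ − S) = 11600 m³/d × (231 − 4.84) g/m³ = 2.62×10^6 g/d = 2623 kg/d.
P_X = Y_obs·Q·(S₀ − S) = 0.2243 × 2623 = 588.4 kg VSS/d.
R_O = Q·ΔS − 1.42 P_X = 2623 − 835.6 = 1788 kg O₂/d.

R_O ≈ 1790 kg O₂/d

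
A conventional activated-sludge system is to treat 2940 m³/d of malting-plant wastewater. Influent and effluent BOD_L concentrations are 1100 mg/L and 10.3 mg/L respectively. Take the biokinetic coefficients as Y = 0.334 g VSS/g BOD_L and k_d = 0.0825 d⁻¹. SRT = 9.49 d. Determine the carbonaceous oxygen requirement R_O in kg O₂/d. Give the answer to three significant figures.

Y_obs = Y / (1 + k_d θ_c) = 0.334 / (1 + 0.0825 × 9.49) = 0.334 / 1.783 = 0.1873.
ΔS = 1100 − 10.3 = 1090 mg/L, so the substrate removal rate is 2940 × 1090/1000 = 3204 kg BOD_L/d.
Net sludge production P_X = 0.1873 × 3204 = 600.2 kg VSS/d.
R_O = Q·(S₀ − S) − 1.42·P_X = 3204 − 1.42 × 600.2 = 2351 kg O₂/d.

R_O ≈ 2350 kg O₂/d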